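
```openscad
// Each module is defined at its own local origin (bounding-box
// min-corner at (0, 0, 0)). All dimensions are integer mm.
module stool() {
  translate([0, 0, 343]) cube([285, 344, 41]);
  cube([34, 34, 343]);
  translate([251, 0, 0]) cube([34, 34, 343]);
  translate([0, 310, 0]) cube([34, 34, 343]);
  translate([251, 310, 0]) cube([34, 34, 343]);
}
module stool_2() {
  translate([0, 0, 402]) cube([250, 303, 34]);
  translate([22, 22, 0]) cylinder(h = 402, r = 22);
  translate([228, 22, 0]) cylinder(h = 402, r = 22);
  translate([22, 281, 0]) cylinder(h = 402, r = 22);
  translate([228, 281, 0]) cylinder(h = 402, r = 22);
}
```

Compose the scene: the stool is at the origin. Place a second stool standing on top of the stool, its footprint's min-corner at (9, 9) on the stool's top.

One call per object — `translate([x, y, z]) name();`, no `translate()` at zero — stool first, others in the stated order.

stool();
translate([9, 9, 384]) stool_2();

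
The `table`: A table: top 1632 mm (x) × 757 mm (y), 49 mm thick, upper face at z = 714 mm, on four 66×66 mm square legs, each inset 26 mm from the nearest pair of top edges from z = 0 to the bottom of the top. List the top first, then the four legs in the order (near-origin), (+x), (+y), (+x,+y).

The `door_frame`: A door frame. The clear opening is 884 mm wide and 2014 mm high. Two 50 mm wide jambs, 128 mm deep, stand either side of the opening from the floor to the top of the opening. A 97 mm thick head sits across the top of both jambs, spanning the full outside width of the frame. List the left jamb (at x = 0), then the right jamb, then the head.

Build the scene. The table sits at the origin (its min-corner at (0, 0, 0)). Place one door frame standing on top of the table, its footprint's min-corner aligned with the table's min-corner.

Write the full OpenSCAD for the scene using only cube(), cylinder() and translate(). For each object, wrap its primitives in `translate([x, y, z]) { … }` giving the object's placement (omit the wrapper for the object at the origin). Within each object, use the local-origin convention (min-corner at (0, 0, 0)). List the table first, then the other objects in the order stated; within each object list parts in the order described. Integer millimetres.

translate([0, 0, 665]) cube([1632, 757, 49]);
translate([26, 26, 0]) cube([66, 66, 665]);
translate([1540, 26, 0]) cube([66, 66, 665]);
translate([26, 665, 0]) cube([66, 66, 665]);
translate([1540, 665, 0]) cube([66, 66, 665]);
translate([0, 0, 714]) {
  cube([50, 128, 2014]);
  translate([934, 0, 0]) cube([50, 128, 2014]);
  translate([0, 0, 2014]) cube([984, 128, 97]);
}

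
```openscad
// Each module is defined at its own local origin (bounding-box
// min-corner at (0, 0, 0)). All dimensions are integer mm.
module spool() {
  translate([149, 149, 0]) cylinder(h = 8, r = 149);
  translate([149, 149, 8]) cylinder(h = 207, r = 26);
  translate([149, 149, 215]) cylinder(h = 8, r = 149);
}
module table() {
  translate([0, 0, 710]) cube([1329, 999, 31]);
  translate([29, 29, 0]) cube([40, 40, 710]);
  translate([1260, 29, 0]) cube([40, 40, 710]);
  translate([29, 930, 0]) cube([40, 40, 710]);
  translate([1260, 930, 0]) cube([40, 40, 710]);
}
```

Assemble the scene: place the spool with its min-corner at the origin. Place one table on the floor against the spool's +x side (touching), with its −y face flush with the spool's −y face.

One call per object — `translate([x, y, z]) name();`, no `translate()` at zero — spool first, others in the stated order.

spool();
translate([298, 0, 0]) table();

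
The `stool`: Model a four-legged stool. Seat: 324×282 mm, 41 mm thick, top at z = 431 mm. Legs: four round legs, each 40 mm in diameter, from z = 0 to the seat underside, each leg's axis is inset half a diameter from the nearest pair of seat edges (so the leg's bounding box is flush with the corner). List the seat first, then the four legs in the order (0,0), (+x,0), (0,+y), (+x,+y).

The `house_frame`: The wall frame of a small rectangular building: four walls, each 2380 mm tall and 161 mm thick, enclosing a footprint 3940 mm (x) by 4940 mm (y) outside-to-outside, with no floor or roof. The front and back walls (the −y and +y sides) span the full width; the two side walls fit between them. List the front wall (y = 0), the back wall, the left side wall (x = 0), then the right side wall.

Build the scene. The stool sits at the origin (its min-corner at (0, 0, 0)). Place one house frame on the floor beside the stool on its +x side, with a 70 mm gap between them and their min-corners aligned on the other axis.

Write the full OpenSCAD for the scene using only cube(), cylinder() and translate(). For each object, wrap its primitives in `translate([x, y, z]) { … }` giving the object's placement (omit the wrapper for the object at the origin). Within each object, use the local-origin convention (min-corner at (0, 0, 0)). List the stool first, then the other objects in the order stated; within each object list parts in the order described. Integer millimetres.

translate([0, 0, 390]) cube([324, 282, 41]);
translate([20, 20, 0]) cylinder(h = 390, r = 20);
translate([304, 20, 0]) cylinder(h = 390, r = 20);
translate([20, 262, 0]) cylinder(h = 390, r = 20);
translate([304, 262, 0]) cylinder(h = 390, r = 20);
translate([394, 0, 0]) {
  cube([3940, 161, 2380]);
  translate([0, 4779, 0]) cube([3940, 161, 2380]);
  translate([0, 161, 0]) cube([161, 4618, 2380]);
  translate([3779, 161, 0]) cube([161, 4618, 2380]);
}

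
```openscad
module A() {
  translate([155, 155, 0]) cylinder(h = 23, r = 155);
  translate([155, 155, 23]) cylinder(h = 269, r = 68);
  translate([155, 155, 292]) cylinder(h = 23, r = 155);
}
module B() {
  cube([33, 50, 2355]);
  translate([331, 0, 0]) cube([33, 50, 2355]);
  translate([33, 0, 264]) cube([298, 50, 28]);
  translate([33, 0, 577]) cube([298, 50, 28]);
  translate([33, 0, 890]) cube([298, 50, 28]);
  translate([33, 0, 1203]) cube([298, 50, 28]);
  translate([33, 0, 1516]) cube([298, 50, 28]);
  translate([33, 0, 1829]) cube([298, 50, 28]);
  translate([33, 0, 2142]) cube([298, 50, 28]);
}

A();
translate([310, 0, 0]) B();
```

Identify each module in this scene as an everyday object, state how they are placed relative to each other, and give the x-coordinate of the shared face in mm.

A is a spool. B is a ladder. The ladder is against the spool's +x side, with their −y faces flush. The x-coordinate of the shared face is 310 mm.

The spool's +x face and the ladder's −x face are both at x = 310 mm.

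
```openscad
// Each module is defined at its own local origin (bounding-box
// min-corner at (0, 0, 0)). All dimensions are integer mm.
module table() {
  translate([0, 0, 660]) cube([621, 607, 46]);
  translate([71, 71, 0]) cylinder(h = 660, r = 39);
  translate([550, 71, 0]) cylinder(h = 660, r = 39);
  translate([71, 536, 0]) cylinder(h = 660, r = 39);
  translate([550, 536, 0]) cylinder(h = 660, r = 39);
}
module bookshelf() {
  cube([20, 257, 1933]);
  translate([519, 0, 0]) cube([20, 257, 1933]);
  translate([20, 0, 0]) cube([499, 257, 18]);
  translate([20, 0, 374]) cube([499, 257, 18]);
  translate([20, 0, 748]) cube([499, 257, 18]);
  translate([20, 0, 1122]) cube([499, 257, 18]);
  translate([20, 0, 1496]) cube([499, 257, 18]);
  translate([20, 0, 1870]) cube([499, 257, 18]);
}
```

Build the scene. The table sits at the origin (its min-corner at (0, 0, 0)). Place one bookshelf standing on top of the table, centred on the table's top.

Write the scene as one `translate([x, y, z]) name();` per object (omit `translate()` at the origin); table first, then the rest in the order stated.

table();
translate([41, 175, 706]) bookshelf();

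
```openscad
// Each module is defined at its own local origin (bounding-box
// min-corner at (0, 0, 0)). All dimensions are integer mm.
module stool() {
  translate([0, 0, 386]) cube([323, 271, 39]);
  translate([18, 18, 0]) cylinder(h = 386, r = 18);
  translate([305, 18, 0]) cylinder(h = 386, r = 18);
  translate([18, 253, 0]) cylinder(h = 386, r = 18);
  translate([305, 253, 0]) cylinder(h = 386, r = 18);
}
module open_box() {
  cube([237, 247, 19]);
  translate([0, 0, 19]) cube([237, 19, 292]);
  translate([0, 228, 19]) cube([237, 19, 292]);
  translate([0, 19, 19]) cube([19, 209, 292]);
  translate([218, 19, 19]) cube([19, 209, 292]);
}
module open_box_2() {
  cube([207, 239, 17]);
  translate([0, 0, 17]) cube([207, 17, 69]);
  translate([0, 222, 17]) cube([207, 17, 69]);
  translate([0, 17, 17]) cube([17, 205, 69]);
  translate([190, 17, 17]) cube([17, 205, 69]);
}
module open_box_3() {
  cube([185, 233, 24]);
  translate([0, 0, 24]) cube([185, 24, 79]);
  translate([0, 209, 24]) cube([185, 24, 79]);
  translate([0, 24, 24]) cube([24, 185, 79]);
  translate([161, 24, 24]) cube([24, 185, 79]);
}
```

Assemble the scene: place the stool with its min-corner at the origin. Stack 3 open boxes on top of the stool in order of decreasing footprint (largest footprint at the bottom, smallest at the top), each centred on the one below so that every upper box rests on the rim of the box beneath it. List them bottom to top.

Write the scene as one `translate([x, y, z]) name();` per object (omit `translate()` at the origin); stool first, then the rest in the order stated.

stool();
translate([43, 12, 425]) open_box();
translate([58, 16, 736]) open_box_2();
translate([69, 19, 822]) open_box_3();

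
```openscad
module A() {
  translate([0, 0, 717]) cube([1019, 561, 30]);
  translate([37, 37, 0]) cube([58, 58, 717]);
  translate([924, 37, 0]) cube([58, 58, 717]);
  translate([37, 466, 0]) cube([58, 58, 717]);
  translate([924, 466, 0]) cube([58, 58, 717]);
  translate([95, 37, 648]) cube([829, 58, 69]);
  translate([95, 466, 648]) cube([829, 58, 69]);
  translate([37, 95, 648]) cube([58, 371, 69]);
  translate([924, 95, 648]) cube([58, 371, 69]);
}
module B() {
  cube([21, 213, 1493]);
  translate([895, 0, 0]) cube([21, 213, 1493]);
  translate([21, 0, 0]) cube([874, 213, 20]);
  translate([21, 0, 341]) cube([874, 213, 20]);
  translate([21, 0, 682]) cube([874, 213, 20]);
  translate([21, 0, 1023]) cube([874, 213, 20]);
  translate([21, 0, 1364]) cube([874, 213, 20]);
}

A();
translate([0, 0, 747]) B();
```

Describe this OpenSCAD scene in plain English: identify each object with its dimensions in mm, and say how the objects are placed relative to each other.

A is a rectangular dining table. The top is 1019×561×30 mm with its upper surface at z = 747 mm. It stands on four 58×58 mm square legs, each inset 37 mm from the nearest pair of top edges, running from the floor to the underside of the top. Four apron rails, 58 mm thick and 69 mm tall, run between adjacent legs with their top edges flush with the underside of the top and their outer faces flush with the legs' outer faces.

B is a bookshelf 916 mm wide overall, 213 mm deep and 1493 mm tall. The two sides are 21 mm thick vertical panels. 5 horizontal shelves of 20 mm thickness span between the inner faces of the sides; the lowest shelf sits on the floor and shelves are stacked with a clear vertical gap of 321 mm between each pair.

The bookshelf is on top of the table.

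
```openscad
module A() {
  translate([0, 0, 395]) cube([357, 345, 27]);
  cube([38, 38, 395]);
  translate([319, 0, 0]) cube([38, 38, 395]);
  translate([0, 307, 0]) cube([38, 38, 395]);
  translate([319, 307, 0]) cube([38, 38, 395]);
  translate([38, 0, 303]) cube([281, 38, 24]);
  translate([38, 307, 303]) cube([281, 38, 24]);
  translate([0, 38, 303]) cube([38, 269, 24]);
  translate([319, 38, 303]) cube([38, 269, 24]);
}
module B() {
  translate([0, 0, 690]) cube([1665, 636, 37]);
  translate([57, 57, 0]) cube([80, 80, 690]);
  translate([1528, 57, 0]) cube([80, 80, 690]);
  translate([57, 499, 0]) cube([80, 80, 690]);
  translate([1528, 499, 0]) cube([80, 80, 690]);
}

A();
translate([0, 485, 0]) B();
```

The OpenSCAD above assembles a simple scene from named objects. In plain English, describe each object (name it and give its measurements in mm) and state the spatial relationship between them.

A is a four-legged stool. The seat is a 357×345×27 mm slab whose top surface is at z = 422 mm; four square legs, each 38×38 mm in cross-section, run from the floor (z = 0) to the underside of the seat, each flush with a corner of the seat. Four stretchers, 38 mm wide and 24 mm tall, connect adjacent legs with their undersides at z = 303 mm, each running between the inner faces of the legs it joins and aligned with the legs' outer faces on the other axis.

B is a table: top 1665 mm (x) × 636 mm (y), 37 mm thick, upper face at z = 727 mm, on four 80×80 mm square legs, each inset 57 mm from the nearest pair of top edges, running from z = 0 to the bottom of the top.

The table is on the floor beside the stool on its +y side.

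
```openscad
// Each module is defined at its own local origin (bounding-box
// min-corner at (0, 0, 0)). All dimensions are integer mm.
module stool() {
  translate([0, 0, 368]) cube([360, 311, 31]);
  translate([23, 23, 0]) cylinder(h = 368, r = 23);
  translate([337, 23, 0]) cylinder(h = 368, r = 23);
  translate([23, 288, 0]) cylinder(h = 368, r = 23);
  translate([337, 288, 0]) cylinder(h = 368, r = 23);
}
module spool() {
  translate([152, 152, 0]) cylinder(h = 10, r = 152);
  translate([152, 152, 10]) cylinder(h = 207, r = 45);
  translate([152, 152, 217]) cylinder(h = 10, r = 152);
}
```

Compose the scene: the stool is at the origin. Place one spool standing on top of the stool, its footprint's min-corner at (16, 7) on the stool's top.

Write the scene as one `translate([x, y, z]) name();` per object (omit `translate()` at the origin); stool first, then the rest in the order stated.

stool();
translate([16, 7, 399]) spool();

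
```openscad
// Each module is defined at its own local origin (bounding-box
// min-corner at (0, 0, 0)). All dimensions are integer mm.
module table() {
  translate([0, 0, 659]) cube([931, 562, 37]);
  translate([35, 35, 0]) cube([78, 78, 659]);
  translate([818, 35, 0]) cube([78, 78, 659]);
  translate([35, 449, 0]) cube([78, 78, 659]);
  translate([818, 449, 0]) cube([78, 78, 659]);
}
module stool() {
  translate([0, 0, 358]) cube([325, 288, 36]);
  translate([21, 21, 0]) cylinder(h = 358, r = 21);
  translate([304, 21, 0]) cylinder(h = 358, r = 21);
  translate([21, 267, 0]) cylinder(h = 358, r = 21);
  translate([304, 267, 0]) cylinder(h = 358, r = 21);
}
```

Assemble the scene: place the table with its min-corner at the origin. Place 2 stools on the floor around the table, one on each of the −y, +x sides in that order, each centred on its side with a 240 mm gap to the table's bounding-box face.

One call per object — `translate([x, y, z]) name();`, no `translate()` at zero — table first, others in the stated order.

table();
translate([303, -528, 0]) stool();
translate([1171, 137, 0]) stool();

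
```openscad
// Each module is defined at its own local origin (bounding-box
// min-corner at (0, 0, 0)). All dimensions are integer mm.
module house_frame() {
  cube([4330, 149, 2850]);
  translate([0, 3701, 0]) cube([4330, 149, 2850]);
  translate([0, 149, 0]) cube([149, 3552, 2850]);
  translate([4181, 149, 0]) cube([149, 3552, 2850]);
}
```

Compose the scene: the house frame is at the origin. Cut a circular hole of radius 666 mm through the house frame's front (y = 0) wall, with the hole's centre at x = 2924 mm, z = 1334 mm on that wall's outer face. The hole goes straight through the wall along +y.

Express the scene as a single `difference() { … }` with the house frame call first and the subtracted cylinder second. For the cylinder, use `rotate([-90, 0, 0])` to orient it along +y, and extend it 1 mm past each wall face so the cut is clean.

difference() {
  house_frame();
  translate([2924, -1, 1334]) rotate([-90, 0, 0]) cylinder(h = 151, r = 666);
}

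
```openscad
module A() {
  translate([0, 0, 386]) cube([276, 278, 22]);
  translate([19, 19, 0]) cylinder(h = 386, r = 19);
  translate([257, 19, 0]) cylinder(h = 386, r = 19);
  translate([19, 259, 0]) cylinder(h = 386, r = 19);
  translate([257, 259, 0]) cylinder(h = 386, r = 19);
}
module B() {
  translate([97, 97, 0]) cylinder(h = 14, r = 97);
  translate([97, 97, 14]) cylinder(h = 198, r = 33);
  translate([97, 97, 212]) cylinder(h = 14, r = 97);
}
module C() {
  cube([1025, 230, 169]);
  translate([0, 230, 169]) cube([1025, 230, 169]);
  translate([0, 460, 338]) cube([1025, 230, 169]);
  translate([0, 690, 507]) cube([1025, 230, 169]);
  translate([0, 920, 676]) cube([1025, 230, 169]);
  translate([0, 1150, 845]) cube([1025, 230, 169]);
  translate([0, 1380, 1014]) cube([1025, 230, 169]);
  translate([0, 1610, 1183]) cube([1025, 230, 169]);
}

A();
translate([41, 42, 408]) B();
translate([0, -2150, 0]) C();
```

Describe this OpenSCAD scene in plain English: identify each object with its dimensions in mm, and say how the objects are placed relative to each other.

A is a four-legged stool. The seat is 276×278 mm, 22 mm thick, top at z = 408 mm. It stands on four round legs, each 38 mm in diameter, from z = 0 to the seat underside, each leg's axis is inset half a diameter from the nearest pair of seat edges (so the leg's bounding box is flush with the corner).

B is a spool: two coaxial disc flanges of radius 97 mm and thickness 14 mm, joined by a core cylinder of radius 33 mm and height 198 mm. The lower flange rests on z = 0 and the three cylinders share a vertical axis.

C is a straight staircase of 8 solid steps. Each step is 1025 mm wide (x), 230 mm deep (y, the going) and 169 mm tall (the rise). The first step rests on the floor; each subsequent step sits one going further in +y and one rise higher in +z, directly behind and above the previous step with no overlap.

The spool is on top of the stool, centred. The staircase is on the floor beside the stool on its −y side.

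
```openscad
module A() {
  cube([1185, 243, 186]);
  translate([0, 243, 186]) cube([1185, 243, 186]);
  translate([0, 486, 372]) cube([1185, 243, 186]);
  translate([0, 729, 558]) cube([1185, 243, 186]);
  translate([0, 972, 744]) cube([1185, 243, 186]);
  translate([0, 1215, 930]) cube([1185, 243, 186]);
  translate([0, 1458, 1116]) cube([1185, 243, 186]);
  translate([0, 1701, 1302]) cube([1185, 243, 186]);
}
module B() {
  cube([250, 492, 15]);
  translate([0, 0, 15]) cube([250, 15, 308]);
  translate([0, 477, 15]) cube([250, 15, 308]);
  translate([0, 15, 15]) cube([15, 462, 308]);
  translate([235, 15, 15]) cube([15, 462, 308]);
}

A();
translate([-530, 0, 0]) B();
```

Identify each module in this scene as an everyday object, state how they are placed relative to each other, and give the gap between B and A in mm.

A is a staircase. B is an open box. The open box is on the floor beside the staircase on its −x side. The gap between the open box and the staircase is 280 mm.

The open box's nearest face is 280 mm from the staircase's −x face.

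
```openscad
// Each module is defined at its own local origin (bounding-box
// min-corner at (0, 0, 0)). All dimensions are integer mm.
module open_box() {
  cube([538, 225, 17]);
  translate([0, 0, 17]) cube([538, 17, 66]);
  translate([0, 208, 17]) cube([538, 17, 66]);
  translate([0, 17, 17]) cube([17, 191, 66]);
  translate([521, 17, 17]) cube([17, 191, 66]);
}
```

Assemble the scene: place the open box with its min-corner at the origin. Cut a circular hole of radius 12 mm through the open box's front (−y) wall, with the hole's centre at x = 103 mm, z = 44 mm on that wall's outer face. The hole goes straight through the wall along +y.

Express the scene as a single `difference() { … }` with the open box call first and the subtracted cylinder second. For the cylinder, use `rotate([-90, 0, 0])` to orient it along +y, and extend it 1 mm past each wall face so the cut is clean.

difference() {
  open_box();
  translate([103, -1, 44]) rotate([-90, 0, 0]) cylinder(h = 19, r = 12);
}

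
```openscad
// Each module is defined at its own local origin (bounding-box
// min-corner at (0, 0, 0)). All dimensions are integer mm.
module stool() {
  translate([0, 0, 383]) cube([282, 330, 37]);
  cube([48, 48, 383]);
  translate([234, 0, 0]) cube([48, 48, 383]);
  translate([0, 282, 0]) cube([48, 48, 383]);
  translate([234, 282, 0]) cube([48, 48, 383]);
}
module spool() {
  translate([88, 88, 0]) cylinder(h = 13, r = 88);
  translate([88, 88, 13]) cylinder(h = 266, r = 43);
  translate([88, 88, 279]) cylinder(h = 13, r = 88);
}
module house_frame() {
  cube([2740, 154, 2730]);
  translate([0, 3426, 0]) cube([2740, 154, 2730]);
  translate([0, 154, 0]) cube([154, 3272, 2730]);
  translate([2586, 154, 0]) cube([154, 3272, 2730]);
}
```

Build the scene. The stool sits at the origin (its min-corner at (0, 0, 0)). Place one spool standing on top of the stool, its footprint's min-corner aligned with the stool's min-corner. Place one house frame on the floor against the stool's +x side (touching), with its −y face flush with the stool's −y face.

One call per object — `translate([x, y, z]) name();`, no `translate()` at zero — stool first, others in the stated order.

stool();
translate([0, 0, 420]) spool();
translate([282, 0, 0]) house_frame();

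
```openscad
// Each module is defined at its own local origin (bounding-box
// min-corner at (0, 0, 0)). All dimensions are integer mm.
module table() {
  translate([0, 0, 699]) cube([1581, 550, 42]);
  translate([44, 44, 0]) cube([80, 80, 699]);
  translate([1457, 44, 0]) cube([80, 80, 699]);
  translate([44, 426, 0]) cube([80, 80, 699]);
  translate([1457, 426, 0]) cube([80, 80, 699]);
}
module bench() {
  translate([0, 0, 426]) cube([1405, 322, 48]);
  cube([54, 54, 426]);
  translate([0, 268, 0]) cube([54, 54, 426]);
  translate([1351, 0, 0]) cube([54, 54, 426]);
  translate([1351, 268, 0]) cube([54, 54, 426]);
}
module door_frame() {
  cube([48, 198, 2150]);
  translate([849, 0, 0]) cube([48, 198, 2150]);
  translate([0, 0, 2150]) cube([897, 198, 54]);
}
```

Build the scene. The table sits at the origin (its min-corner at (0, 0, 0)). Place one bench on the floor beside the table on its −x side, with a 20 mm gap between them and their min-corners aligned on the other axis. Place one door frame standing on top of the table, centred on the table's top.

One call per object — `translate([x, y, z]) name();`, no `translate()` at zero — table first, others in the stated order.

table();
translate([-1425, 0, 0]) bench();
translate([342, 176, 741]) door_frame();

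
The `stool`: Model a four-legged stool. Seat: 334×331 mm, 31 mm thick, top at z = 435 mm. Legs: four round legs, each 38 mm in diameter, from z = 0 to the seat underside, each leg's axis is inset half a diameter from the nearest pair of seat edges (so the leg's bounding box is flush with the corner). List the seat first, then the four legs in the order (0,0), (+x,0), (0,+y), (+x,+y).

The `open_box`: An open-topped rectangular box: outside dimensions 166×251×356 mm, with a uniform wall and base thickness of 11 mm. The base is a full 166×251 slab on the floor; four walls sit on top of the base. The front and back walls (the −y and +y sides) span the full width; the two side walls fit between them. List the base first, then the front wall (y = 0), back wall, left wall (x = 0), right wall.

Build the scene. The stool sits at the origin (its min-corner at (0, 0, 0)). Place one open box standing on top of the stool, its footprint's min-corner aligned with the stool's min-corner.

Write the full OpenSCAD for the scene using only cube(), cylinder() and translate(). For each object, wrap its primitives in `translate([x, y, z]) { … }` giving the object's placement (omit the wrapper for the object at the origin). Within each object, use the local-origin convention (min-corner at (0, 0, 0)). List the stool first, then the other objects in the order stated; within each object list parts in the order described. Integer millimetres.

translate([0, 0, 404]) cube([334, 331, 31]);
translate([19, 19, 0]) cylinder(h = 404, r = 19);
translate([315, 19, 0]) cylinder(h = 404, r = 19);
translate([19, 312, 0]) cylinder(h = 404, r = 19);
translate([315, 312, 0]) cylinder(h = 404, r = 19);
translate([0, 0, 435]) {
  cube([166, 251, 11]);
  translate([0, 0, 11]) cube([166, 11, 345]);
  translate([0, 240, 11]) cube([166, 11, 345]);
  translate([0, 11, 11]) cube([11, 229, 345]);
  translate([155, 11, 11]) cube([11, 229, 345]);
}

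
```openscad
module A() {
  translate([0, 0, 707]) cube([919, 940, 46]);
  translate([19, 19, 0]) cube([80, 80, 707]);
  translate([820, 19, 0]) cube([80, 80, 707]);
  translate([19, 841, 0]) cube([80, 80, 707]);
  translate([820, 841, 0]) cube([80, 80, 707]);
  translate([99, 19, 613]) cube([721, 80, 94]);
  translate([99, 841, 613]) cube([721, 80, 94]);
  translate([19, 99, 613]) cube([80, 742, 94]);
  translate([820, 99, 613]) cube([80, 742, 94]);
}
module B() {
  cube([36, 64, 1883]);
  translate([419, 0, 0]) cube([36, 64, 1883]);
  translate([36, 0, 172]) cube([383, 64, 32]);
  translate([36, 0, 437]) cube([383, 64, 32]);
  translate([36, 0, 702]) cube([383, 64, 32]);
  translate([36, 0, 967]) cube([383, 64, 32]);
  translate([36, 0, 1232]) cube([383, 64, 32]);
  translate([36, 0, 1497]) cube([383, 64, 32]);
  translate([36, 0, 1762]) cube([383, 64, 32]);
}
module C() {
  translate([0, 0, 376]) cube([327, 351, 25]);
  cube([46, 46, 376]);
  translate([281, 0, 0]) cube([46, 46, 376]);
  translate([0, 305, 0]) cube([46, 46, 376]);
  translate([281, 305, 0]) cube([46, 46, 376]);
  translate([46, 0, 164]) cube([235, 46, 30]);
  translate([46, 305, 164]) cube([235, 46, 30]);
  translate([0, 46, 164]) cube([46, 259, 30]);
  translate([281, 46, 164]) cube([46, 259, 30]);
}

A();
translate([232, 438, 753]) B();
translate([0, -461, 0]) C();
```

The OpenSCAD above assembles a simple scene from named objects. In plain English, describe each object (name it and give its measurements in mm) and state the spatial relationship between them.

A is a table with a 919×940 mm rectangular top, 46 mm thick, top surface at z = 753 mm, supported by four 80×80 mm square legs, each inset 19 mm from the nearest pair of top edges, running from the floor. Four apron rails, 80 mm thick and 94 mm tall, run between adjacent legs with their top edges flush with the underside of the top and their outer faces flush with the legs' outer faces.

B is a wooden ladder with two side rails of 36×64 mm section and 1883 mm height, set 455 mm apart overall. Between them run 7 rectangular rungs (64 mm deep, 32 mm thick), front faces flush with the rails' −y face. The bottom of the first rung is 172 mm above the floor and each subsequent rung is 265 mm higher than the one below.

C is a simple wooden stool: a rectangular seat 327 mm (x) by 351 mm (y), 25 mm thick, top face at z = 401 mm, on four square legs, each 46×46 mm in cross-section. The legs rest on z = 0, each flush with a corner of the seat. Four stretchers, 46 mm wide and 30 mm tall, connect adjacent legs with their undersides at z = 164 mm, each running between the inner faces of the legs it joins and aligned with the legs' outer faces on the other axis.

The ladder is on top of the table, centred. The stool is on the floor beside the table on its −y side.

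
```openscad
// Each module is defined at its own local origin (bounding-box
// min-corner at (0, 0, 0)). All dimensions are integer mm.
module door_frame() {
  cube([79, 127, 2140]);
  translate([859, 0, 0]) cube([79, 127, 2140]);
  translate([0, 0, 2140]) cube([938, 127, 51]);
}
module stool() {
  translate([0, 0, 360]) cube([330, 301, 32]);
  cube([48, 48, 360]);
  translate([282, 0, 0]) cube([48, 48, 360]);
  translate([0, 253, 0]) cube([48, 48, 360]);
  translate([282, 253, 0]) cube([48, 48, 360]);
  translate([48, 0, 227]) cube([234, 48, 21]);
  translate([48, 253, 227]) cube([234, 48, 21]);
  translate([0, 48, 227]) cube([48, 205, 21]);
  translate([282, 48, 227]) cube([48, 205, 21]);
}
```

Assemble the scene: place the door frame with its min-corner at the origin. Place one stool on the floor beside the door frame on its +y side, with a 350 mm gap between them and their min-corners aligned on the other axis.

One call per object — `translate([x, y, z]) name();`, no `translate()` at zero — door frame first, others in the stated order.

door_frame();
translate([0, 477, 0]) stool();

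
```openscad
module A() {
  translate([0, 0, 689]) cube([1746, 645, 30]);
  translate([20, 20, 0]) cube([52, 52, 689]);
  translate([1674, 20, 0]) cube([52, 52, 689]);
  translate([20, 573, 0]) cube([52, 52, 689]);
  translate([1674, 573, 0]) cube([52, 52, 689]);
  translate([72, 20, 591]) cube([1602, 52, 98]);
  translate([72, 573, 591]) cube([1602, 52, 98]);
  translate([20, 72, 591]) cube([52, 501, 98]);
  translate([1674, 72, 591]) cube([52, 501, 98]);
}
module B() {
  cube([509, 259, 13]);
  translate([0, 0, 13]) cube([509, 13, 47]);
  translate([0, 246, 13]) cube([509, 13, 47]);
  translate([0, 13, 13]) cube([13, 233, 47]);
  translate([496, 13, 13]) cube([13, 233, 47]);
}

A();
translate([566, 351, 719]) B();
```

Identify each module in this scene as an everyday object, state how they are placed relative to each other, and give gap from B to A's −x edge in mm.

A is a table. B is an open box. The open box is on top of the table. The gap from the open box to the table's −x edge is 566 mm.

The open box's min-x is at 566; the table's min-x is 0; gap = 566 mm.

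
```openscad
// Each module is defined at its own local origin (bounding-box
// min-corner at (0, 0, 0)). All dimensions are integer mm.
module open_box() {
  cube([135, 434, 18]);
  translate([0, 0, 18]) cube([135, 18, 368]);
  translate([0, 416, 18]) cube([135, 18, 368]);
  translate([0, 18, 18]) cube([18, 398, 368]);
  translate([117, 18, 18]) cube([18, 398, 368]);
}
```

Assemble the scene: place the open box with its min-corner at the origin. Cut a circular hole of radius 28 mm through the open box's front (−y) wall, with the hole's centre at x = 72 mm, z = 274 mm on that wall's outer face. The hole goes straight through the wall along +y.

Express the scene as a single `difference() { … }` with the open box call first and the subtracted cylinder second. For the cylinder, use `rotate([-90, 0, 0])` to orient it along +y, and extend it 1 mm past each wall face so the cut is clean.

difference() {
  open_box();
  translate([72, -1, 274]) rotate([-90, 0, 0]) cylinder(h = 20, r = 28);
}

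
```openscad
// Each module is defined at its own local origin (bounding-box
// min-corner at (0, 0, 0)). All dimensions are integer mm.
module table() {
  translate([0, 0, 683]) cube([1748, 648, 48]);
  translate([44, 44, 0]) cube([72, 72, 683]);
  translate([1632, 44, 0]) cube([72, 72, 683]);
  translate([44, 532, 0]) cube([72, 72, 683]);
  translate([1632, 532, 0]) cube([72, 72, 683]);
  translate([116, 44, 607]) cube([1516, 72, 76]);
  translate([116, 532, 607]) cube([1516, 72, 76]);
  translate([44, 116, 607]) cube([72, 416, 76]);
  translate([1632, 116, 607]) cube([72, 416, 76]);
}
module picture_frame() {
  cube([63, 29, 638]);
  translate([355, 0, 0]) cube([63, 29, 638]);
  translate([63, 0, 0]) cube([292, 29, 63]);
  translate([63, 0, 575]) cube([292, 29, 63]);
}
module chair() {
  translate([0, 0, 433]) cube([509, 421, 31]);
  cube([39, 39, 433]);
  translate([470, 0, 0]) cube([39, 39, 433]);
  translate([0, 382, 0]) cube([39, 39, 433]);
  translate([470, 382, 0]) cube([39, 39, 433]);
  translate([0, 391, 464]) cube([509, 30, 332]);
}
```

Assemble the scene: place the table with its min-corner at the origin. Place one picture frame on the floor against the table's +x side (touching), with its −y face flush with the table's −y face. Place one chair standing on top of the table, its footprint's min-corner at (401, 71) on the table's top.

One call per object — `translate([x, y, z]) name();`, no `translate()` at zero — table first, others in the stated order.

table();
translate([1748, 0, 0]) picture_frame();
translate([401, 71, 731]) chair();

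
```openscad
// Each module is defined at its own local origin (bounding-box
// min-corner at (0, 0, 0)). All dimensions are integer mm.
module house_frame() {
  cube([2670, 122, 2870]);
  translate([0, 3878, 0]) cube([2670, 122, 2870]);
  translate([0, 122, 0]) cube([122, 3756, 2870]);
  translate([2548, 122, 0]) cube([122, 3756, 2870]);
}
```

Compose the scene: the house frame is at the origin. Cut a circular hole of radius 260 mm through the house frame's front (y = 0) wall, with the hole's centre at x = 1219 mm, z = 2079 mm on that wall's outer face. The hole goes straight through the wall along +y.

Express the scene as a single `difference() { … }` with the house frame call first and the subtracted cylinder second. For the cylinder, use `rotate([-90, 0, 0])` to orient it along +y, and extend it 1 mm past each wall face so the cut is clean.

difference() {
  house_frame();
  translate([1219, -1, 2079]) rotate([-90, 0, 0]) cylinder(h = 124, r = 260);
}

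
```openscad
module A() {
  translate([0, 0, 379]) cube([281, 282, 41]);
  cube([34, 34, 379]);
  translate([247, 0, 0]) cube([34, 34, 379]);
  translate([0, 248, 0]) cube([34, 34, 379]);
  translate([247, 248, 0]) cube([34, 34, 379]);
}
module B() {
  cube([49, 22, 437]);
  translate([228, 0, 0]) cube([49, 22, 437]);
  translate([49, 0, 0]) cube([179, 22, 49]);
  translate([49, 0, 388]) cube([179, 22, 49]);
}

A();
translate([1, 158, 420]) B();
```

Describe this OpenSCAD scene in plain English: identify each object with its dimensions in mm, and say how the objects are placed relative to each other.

A is a four-legged stool. The seat is a 281×282×41 mm slab whose top surface is at z = 420 mm; four square legs, each 34×34 mm in cross-section, run from the floor (z = 0) to the underside of the seat, each flush with a corner of the seat.

B is a picture frame with a 179×339 mm rectangular opening (x by z) and a uniform 49 mm border on every side. Frame depth is 22 mm along y. It is built from two vertical stiles running the full outside height and two horizontal rails spanning the gap between the stiles.

The picture frame is on top of the stool.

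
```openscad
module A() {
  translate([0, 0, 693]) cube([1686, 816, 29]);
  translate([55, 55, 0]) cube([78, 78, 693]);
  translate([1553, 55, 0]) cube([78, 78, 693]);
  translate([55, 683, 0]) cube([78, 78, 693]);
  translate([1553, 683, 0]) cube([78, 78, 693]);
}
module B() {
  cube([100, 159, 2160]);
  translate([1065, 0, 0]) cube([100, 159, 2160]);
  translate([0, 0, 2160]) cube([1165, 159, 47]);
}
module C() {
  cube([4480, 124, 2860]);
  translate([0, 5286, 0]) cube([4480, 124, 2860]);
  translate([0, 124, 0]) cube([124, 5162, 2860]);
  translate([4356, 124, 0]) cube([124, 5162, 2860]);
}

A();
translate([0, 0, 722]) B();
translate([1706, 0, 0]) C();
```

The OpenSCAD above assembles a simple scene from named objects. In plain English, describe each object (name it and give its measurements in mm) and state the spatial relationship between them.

A is a table with a 1686×816 mm rectangular top, 29 mm thick, top surface at z = 722 mm, supported by four 78×78 mm square legs, each inset 55 mm from the nearest pair of top edges, running from the floor.

B is a door frame. The clear opening is 965 mm wide and 2160 mm high. Two 100 mm wide jambs, 159 mm deep, stand either side of the opening from the floor to the top of the opening. A 47 mm thick head sits across the top of both jambs, spanning the full outside width of the frame.

C is the wall frame of a small rectangular building: four walls, each 2860 mm tall and 124 mm thick, enclosing a footprint 4480 mm (x) by 5410 mm (y) outside-to-outside, with no floor or roof. The front and back walls (the −y and +y sides) span the full width; the two side walls fit between them.

The door frame is on top of the table. The house frame is on the floor beside the table on its +x side.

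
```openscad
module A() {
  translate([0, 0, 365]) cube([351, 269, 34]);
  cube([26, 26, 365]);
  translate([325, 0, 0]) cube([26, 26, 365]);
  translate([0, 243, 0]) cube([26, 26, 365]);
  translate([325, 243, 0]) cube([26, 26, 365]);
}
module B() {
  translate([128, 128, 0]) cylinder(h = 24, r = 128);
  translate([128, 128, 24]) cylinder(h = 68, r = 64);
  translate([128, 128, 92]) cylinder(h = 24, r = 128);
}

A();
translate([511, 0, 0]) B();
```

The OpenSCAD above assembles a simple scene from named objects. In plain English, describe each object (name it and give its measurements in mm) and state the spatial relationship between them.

A is a simple wooden stool: a rectangular seat 351 mm (x) by 269 mm (y), 34 mm thick, top face at z = 399 mm, on four square legs, each 26×26 mm in cross-section. The legs rest on z = 0, each flush with a corner of the seat.

B is a spool: two coaxial disc flanges of radius 128 mm and thickness 24 mm, joined by a core cylinder of radius 64 mm and height 68 mm. The lower flange rests on z = 0 and the three cylinders share a vertical axis.

The spool is on the floor beside the stool on its +x side.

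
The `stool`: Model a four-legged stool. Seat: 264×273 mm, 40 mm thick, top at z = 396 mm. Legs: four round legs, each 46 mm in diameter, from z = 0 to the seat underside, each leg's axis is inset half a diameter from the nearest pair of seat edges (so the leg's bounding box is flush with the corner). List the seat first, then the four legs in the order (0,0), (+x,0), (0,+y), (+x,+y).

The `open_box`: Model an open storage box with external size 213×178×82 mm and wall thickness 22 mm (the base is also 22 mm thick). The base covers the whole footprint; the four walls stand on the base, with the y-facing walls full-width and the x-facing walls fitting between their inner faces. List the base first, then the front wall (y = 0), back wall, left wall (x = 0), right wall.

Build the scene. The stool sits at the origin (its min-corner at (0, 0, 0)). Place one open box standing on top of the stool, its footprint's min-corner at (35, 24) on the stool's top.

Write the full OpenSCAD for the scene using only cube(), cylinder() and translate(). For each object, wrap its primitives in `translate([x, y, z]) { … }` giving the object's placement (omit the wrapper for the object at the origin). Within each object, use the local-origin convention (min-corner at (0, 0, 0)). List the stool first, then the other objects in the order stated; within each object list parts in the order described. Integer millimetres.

translate([0, 0, 356]) cube([264, 273, 40]);
translate([23, 23, 0]) cylinder(h = 356, r = 23);
translate([241, 23, 0]) cylinder(h = 356, r = 23);
translate([23, 250, 0]) cylinder(h = 356, r = 23);
translate([241, 250, 0]) cylinder(h = 356, r = 23);
translate([35, 24, 396]) {
  cube([213, 178, 22]);
  translate([0, 0, 22]) cube([213, 22, 60]);
  translate([0, 156, 22]) cube([213, 22, 60]);
  translate([0, 22, 22]) cube([22, 134, 60]);
  translate([191, 22, 22]) cube([22, 134, 60]);
}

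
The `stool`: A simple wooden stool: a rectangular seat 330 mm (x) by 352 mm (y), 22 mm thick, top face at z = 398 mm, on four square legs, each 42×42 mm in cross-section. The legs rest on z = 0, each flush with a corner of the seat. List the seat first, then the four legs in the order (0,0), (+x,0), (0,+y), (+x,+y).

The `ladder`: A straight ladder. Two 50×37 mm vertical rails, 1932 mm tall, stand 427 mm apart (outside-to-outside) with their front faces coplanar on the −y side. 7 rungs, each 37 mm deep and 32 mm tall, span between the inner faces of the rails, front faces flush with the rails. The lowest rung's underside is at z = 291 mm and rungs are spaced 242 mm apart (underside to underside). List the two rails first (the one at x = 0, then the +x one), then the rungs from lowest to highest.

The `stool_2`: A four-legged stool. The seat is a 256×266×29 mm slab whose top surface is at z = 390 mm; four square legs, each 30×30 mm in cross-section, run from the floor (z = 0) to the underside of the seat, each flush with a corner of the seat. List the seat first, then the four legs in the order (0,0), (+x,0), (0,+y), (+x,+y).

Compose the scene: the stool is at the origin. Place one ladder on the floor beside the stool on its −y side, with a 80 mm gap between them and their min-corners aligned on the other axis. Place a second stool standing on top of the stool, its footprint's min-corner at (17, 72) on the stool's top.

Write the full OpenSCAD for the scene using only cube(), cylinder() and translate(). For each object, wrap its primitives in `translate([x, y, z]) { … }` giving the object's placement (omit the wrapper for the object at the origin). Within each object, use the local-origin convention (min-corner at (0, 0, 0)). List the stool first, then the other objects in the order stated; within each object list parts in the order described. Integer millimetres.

translate([0, 0, 376]) cube([330, 352, 22]);
cube([42, 42, 376]);
translate([288, 0, 0]) cube([42, 42, 376]);
translate([0, 310, 0]) cube([42, 42, 376]);
translate([288, 310, 0]) cube([42, 42, 376]);
translate([0, -117, 0]) {
  cube([50, 37, 1932]);
  translate([377, 0, 0]) cube([50, 37, 1932]);
  translate([50, 0, 291]) cube([327, 37, 32]);
  translate([50, 0, 533]) cube([327, 37, 32]);
  translate([50, 0, 775]) cube([327, 37, 32]);
  translate([50, 0, 1017]) cube([327, 37, 32]);
  translate([50, 0, 1259]) cube([327, 37, 32]);
  translate([50, 0, 1501]) cube([327, 37, 32]);
  translate([50, 0, 1743]) cube([327, 37, 32]);
}
translate([17, 72, 398]) {
  translate([0, 0, 361]) cube([256, 266, 29]);
  cube([30, 30, 361]);
  translate([226, 0, 0]) cube([30, 30, 361]);
  translate([0, 236, 0]) cube([30, 30, 361]);
  translate([226, 236, 0]) cube([30, 30, 361]);
}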